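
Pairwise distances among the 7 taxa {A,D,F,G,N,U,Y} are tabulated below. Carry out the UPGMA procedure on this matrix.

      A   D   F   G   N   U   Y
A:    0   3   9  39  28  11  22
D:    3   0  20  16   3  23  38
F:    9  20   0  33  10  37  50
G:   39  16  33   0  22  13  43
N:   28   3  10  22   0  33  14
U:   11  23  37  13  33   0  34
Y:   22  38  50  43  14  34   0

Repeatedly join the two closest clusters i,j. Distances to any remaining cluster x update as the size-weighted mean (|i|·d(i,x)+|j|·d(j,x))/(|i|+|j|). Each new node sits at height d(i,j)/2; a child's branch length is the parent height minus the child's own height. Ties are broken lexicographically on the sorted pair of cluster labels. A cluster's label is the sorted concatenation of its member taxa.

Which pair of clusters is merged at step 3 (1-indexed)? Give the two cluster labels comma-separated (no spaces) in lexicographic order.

iteration 1: select A,D (d=3); attach at lengths (3/2, 3/2); label the merged cluster AD
  updated: d(AD,F)=29/2, d(AD,G)=55/2, d(AD,N)=31/2, d(AD,U)=17, d(AD,Y)=30
iteration 2: select F,N (d=10); attach at lengths (5, 5); label the merged cluster FN
  updated: d(AD,FN)=15, d(FN,G)=55/2, d(FN,U)=35, d(FN,Y)=32
iteration 3: select G,U (d=13); attach at lengths (13/2, 13/2); label the merged cluster GU
  updated: d(AD,GU)=89/4, d(FN,GU)=125/4, d(GU,Y)=77/2
iteration 4: select AD,FN (d=15); attach at lengths (6, 5/2); label the merged cluster ADFN
  updated: d(ADFN,GU)=107/4, d(ADFN,Y)=31
iteration 5: select ADFN,GU (d=107/4); attach at lengths (47/8, 55/8); label the merged cluster ADFGNU
  updated: d(ADFGNU,Y)=67/2
iteration 6: select ADFGNU,Y (d=67/2); attach at lengths (27/8, 67/4); label the merged cluster ADFGNUY
final tree: ((((A:3/2,D:3/2):6,(F:5,N:5):5/2):47/8,(G:13/2,U:13/2):55/8):27/8,Y:67/4)
total length: 539/8

G,U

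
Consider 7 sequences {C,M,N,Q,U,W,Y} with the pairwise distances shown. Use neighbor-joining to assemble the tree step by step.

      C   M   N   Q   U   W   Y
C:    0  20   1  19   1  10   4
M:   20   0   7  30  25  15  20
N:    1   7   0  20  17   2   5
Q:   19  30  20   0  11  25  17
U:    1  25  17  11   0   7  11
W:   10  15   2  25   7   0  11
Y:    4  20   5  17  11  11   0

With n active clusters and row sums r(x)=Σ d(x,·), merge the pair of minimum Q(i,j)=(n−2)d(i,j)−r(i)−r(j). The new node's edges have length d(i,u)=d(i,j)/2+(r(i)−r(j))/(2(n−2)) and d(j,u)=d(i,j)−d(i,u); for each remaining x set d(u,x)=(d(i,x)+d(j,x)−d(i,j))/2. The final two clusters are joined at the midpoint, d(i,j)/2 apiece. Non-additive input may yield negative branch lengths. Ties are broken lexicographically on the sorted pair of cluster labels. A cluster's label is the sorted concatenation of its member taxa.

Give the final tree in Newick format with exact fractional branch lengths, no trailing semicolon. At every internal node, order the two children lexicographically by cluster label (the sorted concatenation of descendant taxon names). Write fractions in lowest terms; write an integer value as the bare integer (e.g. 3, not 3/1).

(((C:3/16,(Q:21/2,U:1/2):69/16):17/16,((M:21/2,N:-7/2):9/4,W:11/4):73/16):47/32,Y:47/32)

step 1: merge (Q,U) at d=11, Q=-139; branch lengths Q→21/2, U→1/2; new cluster QU
  updated: d(C,QU)=9/2, d(M,QU)=22, d(N,QU)=13, d(QU,W)=21/2, d(QU,Y)=17/2
step 2: merge (M,N) at d=7, Q=-84; branch lengths M→21/2, N→-7/2; new cluster MN
  updated: d(C,MN)=7, d(MN,QU)=14, d(MN,W)=5, d(MN,Y)=9
step 3: merge (MN,W) at d=5, Q=-113/2; branch lengths MN→9/4, W→11/4; new cluster MNW
  updated: d(C,MNW)=6, d(MNW,QU)=39/4, d(MNW,Y)=15/2
step 4: merge (C,QU) at d=9/2, Q=-113/4; branch lengths C→3/16, QU→69/16; new cluster CQU
  updated: d(CQU,MNW)=45/8, d(CQU,Y)=4
step 5: merge (CQU,MNW) at d=45/8, Q=-137/8; branch lengths CQU→17/16, MNW→73/16; new cluster CMNQUW
  updated: d(CMNQUW,Y)=47/16
step 6: merge (CMNQUW,Y) at d=47/16; branch lengths CMNQUW→47/32, Y→47/32; new cluster CMNQUWY
final tree: (((C:3/16,(Q:21/2,U:1/2):69/16):17/16,((M:21/2,N:-7/2):9/4,W:11/4):73/16):47/32,Y:47/32)
total length: 577/16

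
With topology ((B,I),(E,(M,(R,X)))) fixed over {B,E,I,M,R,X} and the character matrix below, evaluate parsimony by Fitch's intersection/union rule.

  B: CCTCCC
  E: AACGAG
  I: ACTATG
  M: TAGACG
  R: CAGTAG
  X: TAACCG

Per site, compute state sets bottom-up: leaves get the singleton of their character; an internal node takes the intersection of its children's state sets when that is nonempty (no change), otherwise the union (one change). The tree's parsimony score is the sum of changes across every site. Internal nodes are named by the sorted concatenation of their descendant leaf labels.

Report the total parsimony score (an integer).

15

BI@0: {C} ∪ {A} = {A,C} (union, +1)
RX@0: {C} ∪ {T} = {C,T} (union, +1)
MRX@0: {T} ∩ {C,T} = {T} (intersection, +0)
EMRX@0: {A} ∪ {T} = {A,T} (union, +1)
BEIMRX@0: {A,C} ∩ {A,T} = {A} (intersection, +0)
BI@1: {C} ∩ {C} = {C} (intersection, +0)
RX@1: {A} ∩ {A} = {A} (intersection, +0)
MRX@1: {A} ∩ {A} = {A} (intersection, +0)
EMRX@1: {A} ∩ {A} = {A} (intersection, +0)
BEIMRX@1: {C} ∪ {A} = {A,C} (union, +1)
BI@2: {T} ∩ {T} = {T} (intersection, +0)
RX@2: {G} ∪ {A} = {A,G} (union, +1)
MRX@2: {G} ∩ {A,G} = {G} (intersection, +0)
EMRX@2: {C} ∪ {G} = {C,G} (union, +1)
BEIMRX@2: {T} ∪ {C,G} = {C,G,T} (union, +1)
BI@3: {C} ∪ {A} = {A,C} (union, +1)
RX@3: {T} ∪ {C} = {C,T} (union, +1)
MRX@3: {A} ∪ {C,T} = {A,C,T} (union, +1)
EMRX@3: {G} ∪ {A,C,T} = {A,C,G,T} (union, +1)
BEIMRX@3: {A,C} ∩ {A,C,G,T} = {A,C} (intersection, +0)
BI@4: {C} ∪ {T} = {C,T} (union, +1)
RX@4: {A} ∪ {C} = {A,C} (union, +1)
MRX@4: {C} ∩ {A,C} = {C} (intersection, +0)
EMRX@4: {A} ∪ {C} = {A,C} (union, +1)
BEIMRX@4: {C,T} ∩ {A,C} = {C} (intersection, +0)
BI@5: {C} ∪ {G} = {C,G} (union, +1)
RX@5: {G} ∩ {G} = {G} (intersection, +0)
MRX@5: {G} ∩ {G} = {G} (intersection, +0)
EMRX@5: {G} ∩ {G} = {G} (intersection, +0)
BEIMRX@5: {C,G} ∩ {G} = {G} (intersection, +0)
per-site changes: [3, 1, 3, 4, 3, 1]; total = 15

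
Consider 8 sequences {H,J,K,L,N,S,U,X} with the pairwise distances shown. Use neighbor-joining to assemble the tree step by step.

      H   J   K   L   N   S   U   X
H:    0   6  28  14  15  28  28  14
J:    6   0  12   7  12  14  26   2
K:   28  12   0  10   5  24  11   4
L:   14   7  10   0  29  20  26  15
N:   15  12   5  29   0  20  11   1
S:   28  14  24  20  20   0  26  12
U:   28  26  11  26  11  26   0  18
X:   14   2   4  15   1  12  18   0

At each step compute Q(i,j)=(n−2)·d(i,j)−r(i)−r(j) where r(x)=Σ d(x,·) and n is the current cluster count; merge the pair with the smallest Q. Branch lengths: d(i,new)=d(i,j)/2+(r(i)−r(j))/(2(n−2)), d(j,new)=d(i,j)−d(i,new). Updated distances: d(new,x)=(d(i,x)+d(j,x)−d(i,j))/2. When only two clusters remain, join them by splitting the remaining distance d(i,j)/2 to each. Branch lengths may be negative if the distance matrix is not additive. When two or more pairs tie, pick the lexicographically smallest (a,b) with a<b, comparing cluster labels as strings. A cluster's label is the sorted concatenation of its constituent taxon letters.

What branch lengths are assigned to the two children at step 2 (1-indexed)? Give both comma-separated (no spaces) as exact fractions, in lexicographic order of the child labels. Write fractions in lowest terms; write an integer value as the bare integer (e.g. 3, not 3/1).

1. join H+J (d=6, Q=-176) ⇒ HJ; edges |H|=15/2, |J|=-3/2
  updated: d(HJ,K)=17, d(HJ,L)=15/2, d(HJ,N)=21/2, d(HJ,S)=18, d(HJ,U)=24, d(HJ,X)=5
2. join HJ+L (d=15/2, Q=-152) ⇒ HJL; edges |HJ|=6/5, |L|=63/10
  updated: d(HJL,K)=39/4, d(HJL,N)=16, d(HJL,S)=61/4, d(HJL,U)=85/4, d(HJL,X)=25/4
3. join HJL+S (d=61/4, Q=-419/4) ⇒ HJLS; edges |HJL|=129/32, |S|=359/32
  updated: d(HJLS,K)=37/4, d(HJLS,N)=83/8, d(HJLS,U)=16, d(HJLS,X)=3/2
4. join HJLS+X (d=3/2, Q=-457/8) ⇒ HJLSX; edges |HJLS|=137/48, |X|=-65/48
  updated: d(HJLSX,K)=47/8, d(HJLSX,N)=79/16, d(HJLSX,U)=65/4
5. join HJLSX+N (d=79/16, Q=-305/8) ⇒ HJLNSX; edges |HJLSX|=4, |N|=15/16
  updated: d(HJLNSX,K)=95/32, d(HJLNSX,U)=357/32
6. join HJLNSX+K (d=95/32, Q=-201/8) ⇒ HJKLNSX; edges |HJLNSX|=25/16, |K|=45/32
  updated: d(HJKLNSX,U)=307/32
7. join HJKLNSX+U (d=307/32) ⇒ HJKLNSUX; edges |HJKLNSX|=307/64, |U|=307/64
final tree: (((((((H:15/2,J:-3/2):6/5,L:63/10):129/32,S:359/32):137/48,X:-65/48):4,N:15/16):25/16,K:45/32):307/64,U:307/64)
total length: 191/4

6/5,63/10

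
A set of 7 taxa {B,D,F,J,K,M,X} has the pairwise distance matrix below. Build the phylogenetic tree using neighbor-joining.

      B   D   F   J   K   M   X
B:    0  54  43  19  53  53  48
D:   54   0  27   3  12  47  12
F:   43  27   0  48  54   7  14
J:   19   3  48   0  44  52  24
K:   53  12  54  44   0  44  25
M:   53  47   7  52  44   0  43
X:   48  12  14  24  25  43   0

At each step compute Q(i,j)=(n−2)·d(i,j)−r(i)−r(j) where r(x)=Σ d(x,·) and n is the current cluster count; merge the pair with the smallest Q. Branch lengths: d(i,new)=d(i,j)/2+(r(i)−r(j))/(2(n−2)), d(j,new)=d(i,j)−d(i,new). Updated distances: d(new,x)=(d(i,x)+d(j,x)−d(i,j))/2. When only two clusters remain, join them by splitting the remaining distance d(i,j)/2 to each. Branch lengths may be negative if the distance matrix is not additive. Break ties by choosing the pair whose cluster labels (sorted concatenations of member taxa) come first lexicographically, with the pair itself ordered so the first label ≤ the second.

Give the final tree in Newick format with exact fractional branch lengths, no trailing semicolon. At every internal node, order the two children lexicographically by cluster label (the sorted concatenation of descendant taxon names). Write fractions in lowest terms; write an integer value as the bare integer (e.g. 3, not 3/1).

iteration 1: select F,M (d=7, Q=-404); attach at lengths (-9/5, 44/5); label the merged cluster FM
  updated: d(B,FM)=89/2, d(D,FM)=67/2, d(FM,J)=93/2, d(FM,K)=91/2, d(FM,X)=25
iteration 2: select B,J (d=19, Q=-279); attach at lengths (79/4, -3/4); label the merged cluster BJ
  updated: d(BJ,D)=19, d(BJ,FM)=36, d(BJ,K)=39, d(BJ,X)=53/2
iteration 3: select D,K (d=12, Q=-162); attach at lengths (-3/2, 27/2); label the merged cluster DK
  updated: d(BJ,DK)=23, d(DK,FM)=67/2, d(DK,X)=25/2
iteration 4: select BJ,DK (d=23, Q=-217/2); attach at lengths (125/8, 59/8); label the merged cluster BDJK
  updated: d(BDJK,FM)=93/4, d(BDJK,X)=8
iteration 5: select BDJK,FM (d=93/4, Q=-225/4); attach at lengths (25/8, 161/8); label the merged cluster BDFJKM
  updated: d(BDFJKM,X)=39/8
iteration 6: select BDFJKM,X (d=39/8); attach at lengths (39/16, 39/16); label the merged cluster BDFJKMX
final tree: ((((B:79/4,J:-3/4):125/8,(D:-3/2,K:27/2):59/8):25/8,(F:-9/5,M:44/5):161/8):39/16,X:39/16)
total length: 713/8

((((B:79/4,J:-3/4):125/8,(D:-3/2,K:27/2):59/8):25/8,(F:-9/5,M:44/5):161/8):39/16,X:39/16)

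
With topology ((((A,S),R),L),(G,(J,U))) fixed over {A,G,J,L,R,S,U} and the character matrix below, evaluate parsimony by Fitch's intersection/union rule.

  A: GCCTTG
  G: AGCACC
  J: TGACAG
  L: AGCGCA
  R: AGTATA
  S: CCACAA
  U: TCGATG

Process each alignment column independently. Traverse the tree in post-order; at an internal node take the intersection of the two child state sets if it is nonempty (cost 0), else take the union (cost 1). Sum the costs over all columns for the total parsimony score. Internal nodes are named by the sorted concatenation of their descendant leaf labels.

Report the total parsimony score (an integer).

AS@0: {G} ∪ {C} = {C,G} (union, +1)
ARS@0: {C,G} ∪ {A} = {A,C,G} (union, +1)
ALRS@0: {A,C,G} ∩ {A} = {A} (intersection, +0)
JU@0: {T} ∩ {T} = {T} (intersection, +0)
GJU@0: {A} ∪ {T} = {A,T} (union, +1)
AGJLRSU@0: {A} ∩ {A,T} = {A} (intersection, +0)
AS@1: {C} ∩ {C} = {C} (intersection, +0)
ARS@1: {C} ∪ {G} = {C,G} (union, +1)
ALRS@1: {C,G} ∩ {G} = {G} (intersection, +0)
JU@1: {G} ∪ {C} = {C,G} (union, +1)
GJU@1: {G} ∩ {C,G} = {G} (intersection, +0)
AGJLRSU@1: {G} ∩ {G} = {G} (intersection, +0)
AS@2: {C} ∪ {A} = {A,C} (union, +1)
ARS@2: {A,C} ∪ {T} = {A,C,T} (union, +1)
ALRS@2: {A,C,T} ∩ {C} = {C} (intersection, +0)
JU@2: {A} ∪ {G} = {A,G} (union, +1)
GJU@2: {C} ∪ {A,G} = {A,C,G} (union, +1)
AGJLRSU@2: {C} ∩ {A,C,G} = {C} (intersection, +0)
AS@3: {T} ∪ {C} = {C,T} (union, +1)
ARS@3: {C,T} ∪ {A} = {A,C,T} (union, +1)
ALRS@3: {A,C,T} ∪ {G} = {A,C,G,T} (union, +1)
JU@3: {C} ∪ {A} = {A,C} (union, +1)
GJU@3: {A} ∩ {A,C} = {A} (intersection, +0)
AGJLRSU@3: {A,C,G,T} ∩ {A} = {A} (intersection, +0)
AS@4: {T} ∪ {A} = {A,T} (union, +1)
ARS@4: {A,T} ∩ {T} = {T} (intersection, +0)
ALRS@4: {T} ∪ {C} = {C,T} (union, +1)
JU@4: {A} ∪ {T} = {A,T} (union, +1)
GJU@4: {C} ∪ {A,T} = {A,C,T} (union, +1)
AGJLRSU@4: {C,T} ∩ {A,C,T} = {C,T} (intersection, +0)
AS@5: {G} ∪ {A} = {A,G} (union, +1)
ARS@5: {A,G} ∩ {A} = {A} (intersection, +0)
ALRS@5: {A} ∩ {A} = {A} (intersection, +0)
JU@5: {G} ∩ {G} = {G} (intersection, +0)
GJU@5: {C} ∪ {G} = {C,G} (union, +1)
AGJLRSU@5: {A} ∪ {C,G} = {A,C,G} (union, +1)
per-site changes: [3, 2, 4, 4, 4, 3]; total = 20

20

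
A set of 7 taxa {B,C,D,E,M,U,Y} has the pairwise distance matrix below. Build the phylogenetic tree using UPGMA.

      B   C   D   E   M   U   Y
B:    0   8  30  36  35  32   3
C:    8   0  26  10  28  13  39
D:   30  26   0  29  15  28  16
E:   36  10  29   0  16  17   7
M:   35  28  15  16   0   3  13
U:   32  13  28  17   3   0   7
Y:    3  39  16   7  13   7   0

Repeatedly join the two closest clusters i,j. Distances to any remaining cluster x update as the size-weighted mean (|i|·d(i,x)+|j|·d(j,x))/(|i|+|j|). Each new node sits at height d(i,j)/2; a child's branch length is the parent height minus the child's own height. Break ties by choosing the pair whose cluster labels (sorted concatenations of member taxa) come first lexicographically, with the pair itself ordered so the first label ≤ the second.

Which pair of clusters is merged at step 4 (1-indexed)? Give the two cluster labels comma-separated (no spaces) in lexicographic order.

CE,MU

iteration 1: select B,Y (d=3); attach at lengths (3/2, 3/2); label the merged cluster BY
  updated: d(BY,C)=47/2, d(BY,D)=23, d(BY,E)=43/2, d(BY,M)=24, d(BY,U)=39/2
iteration 2: select M,U (d=3); attach at lengths (3/2, 3/2); label the merged cluster MU
  updated: d(BY,MU)=87/4, d(C,MU)=41/2, d(D,MU)=43/2, d(E,MU)=33/2
iteration 3: select C,E (d=10); attach at lengths (5, 5); label the merged cluster CE
  updated: d(BY,CE)=45/2, d(CE,D)=55/2, d(CE,MU)=37/2
iteration 4: select CE,MU (d=37/2); attach at lengths (17/4, 31/4); label the merged cluster CEMU
  updated: d(BY,CEMU)=177/8, d(CEMU,D)=49/2
iteration 5: select BY,CEMU (d=177/8); attach at lengths (153/16, 29/16); label the merged cluster BCEMUY
  updated: d(BCEMUY,D)=24
iteration 6: select BCEMUY,D (d=24); attach at lengths (15/16, 12); label the merged cluster BCDEMUY
final tree: (((B:3/2,Y:3/2):153/16,((C:5,E:5):17/4,(M:3/2,U:3/2):31/4):29/16):15/16,D:12)
total length: 837/16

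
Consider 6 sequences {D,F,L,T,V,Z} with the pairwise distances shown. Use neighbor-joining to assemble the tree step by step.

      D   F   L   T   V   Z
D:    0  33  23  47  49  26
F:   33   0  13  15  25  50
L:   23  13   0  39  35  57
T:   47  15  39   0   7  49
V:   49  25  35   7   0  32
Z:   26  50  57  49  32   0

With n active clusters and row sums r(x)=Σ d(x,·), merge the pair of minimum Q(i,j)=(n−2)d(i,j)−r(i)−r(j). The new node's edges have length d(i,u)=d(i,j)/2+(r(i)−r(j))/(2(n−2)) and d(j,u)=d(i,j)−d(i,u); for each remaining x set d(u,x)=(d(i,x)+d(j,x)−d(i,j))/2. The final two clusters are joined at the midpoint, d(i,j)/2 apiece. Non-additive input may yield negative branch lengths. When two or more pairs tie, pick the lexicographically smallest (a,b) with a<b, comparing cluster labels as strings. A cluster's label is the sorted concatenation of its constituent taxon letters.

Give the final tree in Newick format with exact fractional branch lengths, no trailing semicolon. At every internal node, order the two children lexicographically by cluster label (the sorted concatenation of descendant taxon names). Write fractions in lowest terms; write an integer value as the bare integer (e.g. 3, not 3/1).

iteration 1: select D,Z (d=26, Q=-288); attach at lengths (17/2, 35/2); label the merged cluster DZ
  updated: d(DZ,F)=57/2, d(DZ,L)=27, d(DZ,T)=35, d(DZ,V)=55/2
iteration 2: select T,V (d=7, Q=-339/2); attach at lengths (15/4, 13/4); label the merged cluster TV
  updated: d(DZ,TV)=111/4, d(F,TV)=33/2, d(L,TV)=67/2
iteration 3: select DZ,TV (d=111/4, Q=-211/2); attach at lengths (61/4, 25/2); label the merged cluster DTVZ
  updated: d(DTVZ,F)=69/8, d(DTVZ,L)=131/8
iteration 4: select DTVZ,F (d=69/8, Q=-38); attach at lengths (6, 21/8); label the merged cluster DFTVZ
  updated: d(DFTVZ,L)=83/8
iteration 5: select DFTVZ,L (d=83/8); attach at lengths (83/16, 83/16); label the merged cluster DFLTVZ
final tree: ((((D:17/2,Z:35/2):61/4,(T:15/4,V:13/4):25/2):6,F:21/8):83/16,L:83/16)
total length: 319/4

((((D:17/2,Z:35/2):61/4,(T:15/4,V:13/4):25/2):6,F:21/8):83/16,L:83/16)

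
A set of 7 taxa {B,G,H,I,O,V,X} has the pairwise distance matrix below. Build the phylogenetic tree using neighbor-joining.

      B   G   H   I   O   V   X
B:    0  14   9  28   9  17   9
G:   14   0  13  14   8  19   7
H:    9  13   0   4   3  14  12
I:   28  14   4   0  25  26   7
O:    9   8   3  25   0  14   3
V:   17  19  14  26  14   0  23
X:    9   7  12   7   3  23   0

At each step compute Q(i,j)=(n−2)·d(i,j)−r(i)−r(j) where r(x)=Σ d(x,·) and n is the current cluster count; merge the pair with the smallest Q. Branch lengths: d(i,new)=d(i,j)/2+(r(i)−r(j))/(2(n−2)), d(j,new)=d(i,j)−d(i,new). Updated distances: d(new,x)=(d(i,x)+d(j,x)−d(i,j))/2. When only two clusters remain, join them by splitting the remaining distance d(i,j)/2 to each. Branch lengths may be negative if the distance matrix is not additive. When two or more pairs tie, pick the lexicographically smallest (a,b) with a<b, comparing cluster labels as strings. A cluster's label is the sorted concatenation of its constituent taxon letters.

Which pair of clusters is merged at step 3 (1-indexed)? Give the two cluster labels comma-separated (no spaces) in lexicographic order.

BV,O

step 1: merge (H,I) at d=4, Q=-139; branch lengths H→-29/10, I→69/10; new cluster HI
  updated: d(B,HI)=33/2, d(G,HI)=23/2, d(HI,O)=12, d(HI,V)=18, d(HI,X)=15/2
step 2: merge (B,V) at d=17, Q=-177/2; branch lengths B→85/16, V→187/16; new cluster BV
  updated: d(BV,G)=8, d(BV,HI)=35/4, d(BV,O)=3, d(BV,X)=15/2
step 3: merge (BV,O) at d=3, Q=-177/4; branch lengths BV→41/24, O→31/24; new cluster BOV
  updated: d(BOV,G)=13/2, d(BOV,HI)=71/8, d(BOV,X)=15/4
step 4: merge (BOV,G) at d=13/2, Q=-249/8; branch lengths BOV→57/32, G→151/32; new cluster BGOV
  updated: d(BGOV,HI)=111/16, d(BGOV,X)=17/8
step 5: merge (BGOV,HI) at d=111/16, Q=-265/16; branch lengths BGOV→25/32, HI→197/32; new cluster BGHIOV
  updated: d(BGHIOV,X)=43/32
step 6: merge (BGHIOV,X) at d=43/32; branch lengths BGHIOV→43/64, X→43/64; new cluster BGHIOVX
final tree: (((((B:85/16,V:187/16):41/24,O:31/24):57/32,G:151/32):25/32,(H:-29/10,I:69/10):197/32):43/64,X:43/64)
total length: 1241/32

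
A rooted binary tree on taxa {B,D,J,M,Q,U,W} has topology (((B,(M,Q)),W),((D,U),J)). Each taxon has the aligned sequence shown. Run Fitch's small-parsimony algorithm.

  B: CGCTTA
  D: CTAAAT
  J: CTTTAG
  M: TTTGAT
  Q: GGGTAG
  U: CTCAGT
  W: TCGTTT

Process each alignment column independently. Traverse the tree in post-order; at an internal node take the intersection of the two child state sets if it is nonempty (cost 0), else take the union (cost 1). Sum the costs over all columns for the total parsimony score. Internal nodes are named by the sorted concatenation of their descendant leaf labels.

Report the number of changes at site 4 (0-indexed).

MQ@0: {T} ∪ {G} = {G,T} (union, +1)
BMQ@0: {C} ∪ {G,T} = {C,G,T} (union, +1)
BMQW@0: {C,G,T} ∩ {T} = {T} (intersection, +0)
DU@0: {C} ∩ {C} = {C} (intersection, +0)
DJU@0: {C} ∩ {C} = {C} (intersection, +0)
BDJMQUW@0: {T} ∪ {C} = {C,T} (union, +1)
MQ@1: {T} ∪ {G} = {G,T} (union, +1)
BMQ@1: {G} ∩ {G,T} = {G} (intersection, +0)
BMQW@1: {G} ∪ {C} = {C,G} (union, +1)
DU@1: {T} ∩ {T} = {T} (intersection, +0)
DJU@1: {T} ∩ {T} = {T} (intersection, +0)
BDJMQUW@1: {C,G} ∪ {T} = {C,G,T} (union, +1)
MQ@2: {T} ∪ {G} = {G,T} (union, +1)
BMQ@2: {C} ∪ {G,T} = {C,G,T} (union, +1)
BMQW@2: {C,G,T} ∩ {G} = {G} (intersection, +0)
DU@2: {A} ∪ {C} = {A,C} (union, +1)
DJU@2: {A,C} ∪ {T} = {A,C,T} (union, +1)
BDJMQUW@2: {G} ∪ {A,C,T} = {A,C,G,T} (union, +1)
MQ@3: {G} ∪ {T} = {G,T} (union, +1)
BMQ@3: {T} ∩ {G,T} = {T} (intersection, +0)
BMQW@3: {T} ∩ {T} = {T} (intersection, +0)
DU@3: {A} ∩ {A} = {A} (intersection, +0)
DJU@3: {A} ∪ {T} = {A,T} (union, +1)
BDJMQUW@3: {T} ∩ {A,T} = {T} (intersection, +0)
MQ@4: {A} ∩ {A} = {A} (intersection, +0)
BMQ@4: {T} ∪ {A} = {A,T} (union, +1)
BMQW@4: {A,T} ∩ {T} = {T} (intersection, +0)
DU@4: {A} ∪ {G} = {A,G} (union, +1)
DJU@4: {A,G} ∩ {A} = {A} (intersection, +0)
BDJMQUW@4: {T} ∪ {A} = {A,T} (union, +1)
MQ@5: {T} ∪ {G} = {G,T} (union, +1)
BMQ@5: {A} ∪ {G,T} = {A,G,T} (union, +1)
BMQW@5: {A,G,T} ∩ {T} = {T} (intersection, +0)
DU@5: {T} ∩ {T} = {T} (intersection, +0)
DJU@5: {T} ∪ {G} = {G,T} (union, +1)
BDJMQUW@5: {T} ∩ {G,T} = {T} (intersection, +0)
per-site changes: [3, 3, 5, 2, 3, 3]; total = 19

3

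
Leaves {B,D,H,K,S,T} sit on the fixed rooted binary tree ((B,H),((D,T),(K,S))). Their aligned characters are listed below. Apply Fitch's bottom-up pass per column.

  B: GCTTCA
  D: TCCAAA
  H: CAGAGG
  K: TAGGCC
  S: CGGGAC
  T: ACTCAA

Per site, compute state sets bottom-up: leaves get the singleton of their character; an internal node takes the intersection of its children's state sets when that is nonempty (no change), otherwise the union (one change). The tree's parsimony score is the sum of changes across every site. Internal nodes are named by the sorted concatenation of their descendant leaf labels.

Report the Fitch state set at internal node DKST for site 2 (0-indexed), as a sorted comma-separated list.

site 0, node BH: B={G} ∪ H={C} → {C,G} (+1)
site 0, node DT: D={T} ∪ T={A} → {A,T} (+1)
site 0, node KS: K={T} ∪ S={C} → {C,T} (+1)
site 0, node DKST: DT={A,T} ∩ KS={C,T} → {T} (+0)
site 0, node BDHKST: BH={C,G} ∪ DKST={T} → {C,G,T} (+1)
site 1, node BH: B={C} ∪ H={A} → {A,C} (+1)
site 1, node DT: D={C} ∩ T={C} → {C} (+0)
site 1, node KS: K={A} ∪ S={G} → {A,G} (+1)
site 1, node DKST: DT={C} ∪ KS={A,G} → {A,C,G} (+1)
site 1, node BDHKST: BH={A,C} ∩ DKST={A,C,G} → {A,C} (+0)
site 2, node BH: B={T} ∪ H={G} → {G,T} (+1)
site 2, node DT: D={C} ∪ T={T} → {C,T} (+1)
site 2, node KS: K={G} ∩ S={G} → {G} (+0)
site 2, node DKST: DT={C,T} ∪ KS={G} → {C,G,T} (+1)
site 2, node BDHKST: BH={G,T} ∩ DKST={C,G,T} → {G,T} (+0)
site 3, node BH: B={T} ∪ H={A} → {A,T} (+1)
site 3, node DT: D={A} ∪ T={C} → {A,C} (+1)
site 3, node KS: K={G} ∩ S={G} → {G} (+0)
site 3, node DKST: DT={A,C} ∪ KS={G} → {A,C,G} (+1)
site 3, node BDHKST: BH={A,T} ∩ DKST={A,C,G} → {A} (+0)
site 4, node BH: B={C} ∪ H={G} → {C,G} (+1)
site 4, node DT: D={A} ∩ T={A} → {A} (+0)
site 4, node KS: K={C} ∪ S={A} → {A,C} (+1)
site 4, node DKST: DT={A} ∩ KS={A,C} → {A} (+0)
site 4, node BDHKST: BH={C,G} ∪ DKST={A} → {A,C,G} (+1)
site 5, node BH: B={A} ∪ H={G} → {A,G} (+1)
site 5, node DT: D={A} ∩ T={A} → {A} (+0)
site 5, node KS: K={C} ∩ S={C} → {C} (+0)
site 5, node DKST: DT={A} ∪ KS={C} → {A,C} (+1)
site 5, node BDHKST: BH={A,G} ∩ DKST={A,C} → {A} (+0)
per-site changes: [4, 3, 3, 3, 3, 2]; total = 18

C,G,T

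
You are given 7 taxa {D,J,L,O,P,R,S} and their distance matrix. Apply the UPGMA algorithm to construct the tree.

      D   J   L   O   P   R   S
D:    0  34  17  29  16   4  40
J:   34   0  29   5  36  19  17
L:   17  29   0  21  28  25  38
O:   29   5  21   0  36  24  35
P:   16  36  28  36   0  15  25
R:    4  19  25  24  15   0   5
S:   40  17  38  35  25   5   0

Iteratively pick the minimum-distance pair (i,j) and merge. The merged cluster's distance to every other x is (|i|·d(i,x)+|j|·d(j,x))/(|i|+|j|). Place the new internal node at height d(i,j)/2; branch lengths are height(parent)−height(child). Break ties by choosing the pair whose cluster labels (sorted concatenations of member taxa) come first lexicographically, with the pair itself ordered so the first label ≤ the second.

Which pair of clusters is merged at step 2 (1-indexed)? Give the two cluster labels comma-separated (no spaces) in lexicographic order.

1. join D+R (d=4) ⇒ DR; edges |D|=2, |R|=2
  updated: d(DR,J)=53/2, d(DR,L)=21, d(DR,O)=53/2, d(DR,P)=31/2, d(DR,S)=45/2
2. join J+O (d=5) ⇒ JO; edges |J|=5/2, |O|=5/2
  updated: d(DR,JO)=53/2, d(JO,L)=25, d(JO,P)=36, d(JO,S)=26
3. join DR+P (d=31/2) ⇒ DPR; edges |DR|=23/4, |P|=31/4
  updated: d(DPR,JO)=89/3, d(DPR,L)=70/3, d(DPR,S)=70/3
4. join DPR+L (d=70/3) ⇒ DLPR; edges |DPR|=47/12, |L|=35/3
  updated: d(DLPR,JO)=57/2, d(DLPR,S)=27
5. join JO+S (d=26) ⇒ JOS; edges |JO|=21/2, |S|=13
  updated: d(DLPR,JOS)=28
6. join DLPR+JOS (d=28) ⇒ DJLOPRS; edges |DLPR|=7/3, |JOS|=1
final tree: ((((D:2,R:2):23/4,P:31/4):47/12,L:35/3):7/3,((J:5/2,O:5/2):21/2,S:13):1)
total length: 779/12

J,O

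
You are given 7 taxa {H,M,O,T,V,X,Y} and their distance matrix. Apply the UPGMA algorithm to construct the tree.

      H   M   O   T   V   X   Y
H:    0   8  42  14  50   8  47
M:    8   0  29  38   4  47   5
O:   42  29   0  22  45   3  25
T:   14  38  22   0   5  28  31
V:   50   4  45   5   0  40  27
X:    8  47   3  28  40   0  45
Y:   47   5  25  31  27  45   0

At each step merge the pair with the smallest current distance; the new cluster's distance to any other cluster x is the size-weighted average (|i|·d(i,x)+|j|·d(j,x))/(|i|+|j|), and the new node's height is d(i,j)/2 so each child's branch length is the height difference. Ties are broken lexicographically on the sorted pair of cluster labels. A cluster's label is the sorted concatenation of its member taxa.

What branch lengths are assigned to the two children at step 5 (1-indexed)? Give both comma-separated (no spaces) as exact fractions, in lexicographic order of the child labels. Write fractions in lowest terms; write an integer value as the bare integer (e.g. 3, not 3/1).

1. join O+X (d=3) ⇒ OX; edges |O|=3/2, |X|=3/2
  updated: d(H,OX)=25, d(M,OX)=38, d(OX,T)=25, d(OX,V)=85/2, d(OX,Y)=35
2. join M+V (d=4) ⇒ MV; edges |M|=2, |V|=2
  updated: d(H,MV)=29, d(MV,OX)=161/4, d(MV,T)=43/2, d(MV,Y)=16
3. join H+T (d=14) ⇒ HT; edges |H|=7, |T|=7
  updated: d(HT,MV)=101/4, d(HT,OX)=25, d(HT,Y)=39
4. join MV+Y (d=16) ⇒ MVY; edges |MV|=6, |Y|=8
  updated: d(HT,MVY)=179/6, d(MVY,OX)=77/2
5. join HT+OX (d=25) ⇒ HOTX; edges |HT|=11/2, |OX|=11
  updated: d(HOTX,MVY)=205/6
6. join HOTX+MVY (d=205/6) ⇒ HMOTVXY; edges |HOTX|=55/12, |MVY|=109/12
final tree: (((H:7,T:7):11/2,(O:3/2,X:3/2):11):55/12,((M:2,V:2):6,Y:8):109/12)
total length: 391/6

11/2,11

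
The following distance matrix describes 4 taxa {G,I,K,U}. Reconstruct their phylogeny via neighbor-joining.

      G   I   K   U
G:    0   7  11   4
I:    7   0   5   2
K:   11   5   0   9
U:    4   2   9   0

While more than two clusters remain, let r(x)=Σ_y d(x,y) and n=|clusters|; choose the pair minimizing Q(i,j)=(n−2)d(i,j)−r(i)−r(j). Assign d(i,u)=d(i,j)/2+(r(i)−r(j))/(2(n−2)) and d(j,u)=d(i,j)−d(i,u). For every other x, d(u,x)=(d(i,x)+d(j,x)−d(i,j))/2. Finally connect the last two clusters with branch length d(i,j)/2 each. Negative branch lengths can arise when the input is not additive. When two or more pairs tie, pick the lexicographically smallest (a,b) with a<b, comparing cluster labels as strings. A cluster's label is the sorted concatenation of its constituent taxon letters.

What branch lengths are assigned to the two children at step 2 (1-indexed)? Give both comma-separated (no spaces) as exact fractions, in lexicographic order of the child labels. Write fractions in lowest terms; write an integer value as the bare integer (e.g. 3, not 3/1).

iteration 1: select G,U (d=4, Q=-29); attach at lengths (15/4, 1/4); label the merged cluster GU
  updated: d(GU,I)=5/2, d(GU,K)=8
iteration 2: select GU,I (d=5/2, Q=-31/2); attach at lengths (11/4, -1/4); label the merged cluster GIU
  updated: d(GIU,K)=21/4
iteration 3: select GIU,K (d=21/4); attach at lengths (21/8, 21/8); label the merged cluster GIKU
final tree: (((G:15/4,U:1/4):11/4,I:-1/4):21/8,K:21/8)
total length: 47/4

11/4,-1/4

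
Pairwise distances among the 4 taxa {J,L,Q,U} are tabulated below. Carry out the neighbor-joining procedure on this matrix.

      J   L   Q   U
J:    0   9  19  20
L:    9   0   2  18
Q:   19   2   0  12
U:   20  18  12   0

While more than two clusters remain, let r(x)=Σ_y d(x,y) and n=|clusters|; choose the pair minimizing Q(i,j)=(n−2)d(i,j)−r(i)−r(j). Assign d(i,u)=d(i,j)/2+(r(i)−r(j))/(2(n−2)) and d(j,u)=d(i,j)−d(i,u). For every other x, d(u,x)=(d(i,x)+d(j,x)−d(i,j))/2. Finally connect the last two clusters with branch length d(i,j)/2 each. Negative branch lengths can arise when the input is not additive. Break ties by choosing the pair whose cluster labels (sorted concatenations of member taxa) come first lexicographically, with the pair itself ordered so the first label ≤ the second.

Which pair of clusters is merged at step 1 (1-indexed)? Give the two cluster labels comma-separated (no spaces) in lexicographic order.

1. join J+L (d=9, Q=-59) ⇒ JL; edges |J|=37/4, |L|=-1/4
  updated: d(JL,Q)=6, d(JL,U)=29/2
2. join JL+Q (d=6, Q=-65/2) ⇒ JLQ; edges |JL|=17/4, |Q|=7/4
  updated: d(JLQ,U)=41/4
3. join JLQ+U (d=41/4) ⇒ JLQU; edges |JLQ|=41/8, |U|=41/8
final tree: (((J:37/4,L:-1/4):17/4,Q:7/4):41/8,U:41/8)
total length: 101/4

J,L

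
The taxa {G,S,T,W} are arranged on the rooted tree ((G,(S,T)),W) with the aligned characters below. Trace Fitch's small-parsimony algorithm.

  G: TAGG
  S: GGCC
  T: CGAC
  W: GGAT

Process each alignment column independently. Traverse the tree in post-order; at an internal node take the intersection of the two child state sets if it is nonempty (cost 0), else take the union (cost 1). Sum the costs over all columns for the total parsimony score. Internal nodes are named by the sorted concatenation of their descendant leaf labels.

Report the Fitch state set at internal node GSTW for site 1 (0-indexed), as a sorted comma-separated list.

G

ST@0: {G} ∪ {C} = {C,G} (union, +1)
GST@0: {T} ∪ {C,G} = {C,G,T} (union, +1)
GSTW@0: {C,G,T} ∩ {G} = {G} (intersection, +0)
ST@1: {G} ∩ {G} = {G} (intersection, +0)
GST@1: {A} ∪ {G} = {A,G} (union, +1)
GSTW@1: {A,G} ∩ {G} = {G} (intersection, +0)
ST@2: {C} ∪ {A} = {A,C} (union, +1)
GST@2: {G} ∪ {A,C} = {A,C,G} (union, +1)
GSTW@2: {A,C,G} ∩ {A} = {A} (intersection, +0)
ST@3: {C} ∩ {C} = {C} (intersection, +0)
GST@3: {G} ∪ {C} = {C,G} (union, +1)
GSTW@3: {C,G} ∪ {T} = {C,G,T} (union, +1)
per-site changes: [2, 1, 2, 2]; total = 7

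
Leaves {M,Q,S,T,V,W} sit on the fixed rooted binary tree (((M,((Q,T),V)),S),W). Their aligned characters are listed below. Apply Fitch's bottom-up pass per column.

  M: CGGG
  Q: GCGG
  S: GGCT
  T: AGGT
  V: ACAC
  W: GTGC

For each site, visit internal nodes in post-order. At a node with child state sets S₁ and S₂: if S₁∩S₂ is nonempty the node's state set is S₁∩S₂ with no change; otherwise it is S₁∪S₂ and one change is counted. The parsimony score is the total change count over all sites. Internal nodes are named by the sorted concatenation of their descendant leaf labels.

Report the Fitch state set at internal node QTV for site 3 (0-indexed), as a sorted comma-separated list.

C,G,T

QT@0: {G} ∪ {A} = {A,G} (union, +1)
QTV@0: {A,G} ∩ {A} = {A} (intersection, +0)
MQTV@0: {C} ∪ {A} = {A,C} (union, +1)
MQSTV@0: {A,C} ∪ {G} = {A,C,G} (union, +1)
MQSTVW@0: {A,C,G} ∩ {G} = {G} (intersection, +0)
QT@1: {C} ∪ {G} = {C,G} (union, +1)
QTV@1: {C,G} ∩ {C} = {C} (intersection, +0)
MQTV@1: {G} ∪ {C} = {C,G} (union, +1)
MQSTV@1: {C,G} ∩ {G} = {G} (intersection, +0)
MQSTVW@1: {G} ∪ {T} = {G,T} (union, +1)
QT@2: {G} ∩ {G} = {G} (intersection, +0)
QTV@2: {G} ∪ {A} = {A,G} (union, +1)
MQTV@2: {G} ∩ {A,G} = {G} (intersection, +0)
MQSTV@2: {G} ∪ {C} = {C,G} (union, +1)
MQSTVW@2: {C,G} ∩ {G} = {G} (intersection, +0)
QT@3: {G} ∪ {T} = {G,T} (union, +1)
QTV@3: {G,T} ∪ {C} = {C,G,T} (union, +1)
MQTV@3: {G} ∩ {C,G,T} = {G} (intersection, +0)
MQSTV@3: {G} ∪ {T} = {G,T} (union, +1)
MQSTVW@3: {G,T} ∪ {C} = {C,G,T} (union, +1)
per-site changes: [3, 3, 2, 4]; total = 12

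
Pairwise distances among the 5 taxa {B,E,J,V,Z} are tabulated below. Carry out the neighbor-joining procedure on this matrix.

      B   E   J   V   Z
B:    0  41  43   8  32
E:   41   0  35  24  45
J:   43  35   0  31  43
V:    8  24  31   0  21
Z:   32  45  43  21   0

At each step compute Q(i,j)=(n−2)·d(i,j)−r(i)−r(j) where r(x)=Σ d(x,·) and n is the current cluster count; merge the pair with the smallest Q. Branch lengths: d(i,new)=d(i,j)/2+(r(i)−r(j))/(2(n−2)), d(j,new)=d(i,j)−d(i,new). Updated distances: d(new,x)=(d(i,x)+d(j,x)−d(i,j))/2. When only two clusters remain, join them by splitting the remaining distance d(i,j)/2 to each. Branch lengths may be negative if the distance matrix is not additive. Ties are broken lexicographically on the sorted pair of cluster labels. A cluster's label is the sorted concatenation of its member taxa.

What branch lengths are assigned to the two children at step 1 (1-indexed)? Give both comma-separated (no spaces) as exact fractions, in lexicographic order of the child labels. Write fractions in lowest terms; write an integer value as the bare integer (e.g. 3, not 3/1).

1. join E+J (d=35, Q=-192) ⇒ EJ; edges |E|=49/3, |J|=56/3
  updated: d(B,EJ)=49/2, d(EJ,V)=10, d(EJ,Z)=53/2
2. join B+V (d=8, Q=-175/2) ⇒ BV; edges |B|=83/8, |V|=-19/8
  updated: d(BV,EJ)=53/4, d(BV,Z)=45/2
3. join BV+EJ (d=53/4, Q=-249/4) ⇒ BEJV; edges |BV|=37/8, |EJ|=69/8
  updated: d(BEJV,Z)=143/8
4. join BEJV+Z (d=143/8) ⇒ BEJVZ; edges |BEJV|=143/16, |Z|=143/16
final tree: (((B:83/8,V:-19/8):37/8,(E:49/3,J:56/3):69/8):143/16,Z:143/16)
total length: 593/8

49/3,56/3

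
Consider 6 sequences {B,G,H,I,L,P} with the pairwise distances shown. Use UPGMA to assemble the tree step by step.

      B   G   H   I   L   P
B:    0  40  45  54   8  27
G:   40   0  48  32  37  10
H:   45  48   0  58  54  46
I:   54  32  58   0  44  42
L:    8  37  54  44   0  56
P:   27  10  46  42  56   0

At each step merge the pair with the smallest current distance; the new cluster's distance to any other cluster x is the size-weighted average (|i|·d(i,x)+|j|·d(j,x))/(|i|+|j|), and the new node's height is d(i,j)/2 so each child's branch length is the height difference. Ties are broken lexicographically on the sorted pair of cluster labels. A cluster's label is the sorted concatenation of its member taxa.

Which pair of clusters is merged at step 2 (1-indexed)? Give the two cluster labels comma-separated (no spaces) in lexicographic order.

iteration 1: select B,L (d=8); attach at lengths (4, 4); label the merged cluster BL
  updated: d(BL,G)=77/2, d(BL,H)=99/2, d(BL,I)=49, d(BL,P)=83/2
iteration 2: select G,P (d=10); attach at lengths (5, 5); label the merged cluster GP
  updated: d(BL,GP)=40, d(GP,H)=47, d(GP,I)=37
iteration 3: select GP,I (d=37); attach at lengths (27/2, 37/2); label the merged cluster GIP
  updated: d(BL,GIP)=43, d(GIP,H)=152/3
iteration 4: select BL,GIP (d=43); attach at lengths (35/2, 3); label the merged cluster BGILP
  updated: d(BGILP,H)=251/5
iteration 5: select BGILP,H (d=251/5); attach at lengths (18/5, 251/10); label the merged cluster BGHILP
final tree: (((B:4,L:4):35/2,((G:5,P:5):27/2,I:37/2):3):18/5,H:251/10)
total length: 496/5

G,P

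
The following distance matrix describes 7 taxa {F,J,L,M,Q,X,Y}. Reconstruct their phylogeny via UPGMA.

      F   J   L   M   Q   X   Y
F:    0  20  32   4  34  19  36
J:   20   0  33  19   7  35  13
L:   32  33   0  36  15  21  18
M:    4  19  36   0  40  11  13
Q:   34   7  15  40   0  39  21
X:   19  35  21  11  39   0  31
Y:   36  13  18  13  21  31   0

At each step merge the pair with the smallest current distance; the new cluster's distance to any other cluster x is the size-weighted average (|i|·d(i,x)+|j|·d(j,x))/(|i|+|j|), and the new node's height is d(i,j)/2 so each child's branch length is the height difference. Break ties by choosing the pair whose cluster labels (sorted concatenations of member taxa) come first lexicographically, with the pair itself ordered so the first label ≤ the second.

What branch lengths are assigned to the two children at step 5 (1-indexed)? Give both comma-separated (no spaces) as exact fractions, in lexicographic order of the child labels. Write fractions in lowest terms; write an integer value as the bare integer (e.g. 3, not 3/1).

5/2,11

1. join F+M (d=4) ⇒ FM; edges |F|=2, |M|=2
  updated: d(FM,J)=39/2, d(FM,L)=34, d(FM,Q)=37, d(FM,X)=15, d(FM,Y)=49/2
2. join J+Q (d=7) ⇒ JQ; edges |J|=7/2, |Q|=7/2
  updated: d(FM,JQ)=113/4, d(JQ,L)=24, d(JQ,X)=37, d(JQ,Y)=17
3. join FM+X (d=15) ⇒ FMX; edges |FM|=11/2, |X|=15/2
  updated: d(FMX,JQ)=187/6, d(FMX,L)=89/3, d(FMX,Y)=80/3
4. join JQ+Y (d=17) ⇒ JQY; edges |JQ|=5, |Y|=17/2
  updated: d(FMX,JQY)=89/3, d(JQY,L)=22
5. join JQY+L (d=22) ⇒ JLQY; edges |JQY|=5/2, |L|=11
  updated: d(FMX,JLQY)=89/3
6. join FMX+JLQY (d=89/3) ⇒ FJLMQXY; edges |FMX|=22/3, |JLQY|=23/6
final tree: (((F:2,M:2):11/2,X:15/2):22/3,(((J:7/2,Q:7/2):5,Y:17/2):5/2,L:11):23/6)
total length: 373/6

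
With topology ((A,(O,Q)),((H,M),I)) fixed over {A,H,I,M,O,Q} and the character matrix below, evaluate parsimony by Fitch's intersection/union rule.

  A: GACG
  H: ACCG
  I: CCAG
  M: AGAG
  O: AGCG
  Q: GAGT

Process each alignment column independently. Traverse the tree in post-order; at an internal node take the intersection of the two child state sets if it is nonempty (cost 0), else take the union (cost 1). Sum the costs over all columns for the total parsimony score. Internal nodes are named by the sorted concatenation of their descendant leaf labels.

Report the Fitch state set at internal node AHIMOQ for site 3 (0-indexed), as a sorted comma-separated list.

[col 0] OQ: children O:{A}, Q:{G} ∪→ {A,G}; cost 1
[col 0] AOQ: children A:{G}, OQ:{A,G} ∩→ {G}; cost 0
[col 0] HM: children H:{A}, M:{A} ∩→ {A}; cost 0
[col 0] HIM: children HM:{A}, I:{C} ∪→ {A,C}; cost 1
[col 0] AHIMOQ: children AOQ:{G}, HIM:{A,C} ∪→ {A,C,G}; cost 1
[col 1] OQ: children O:{G}, Q:{A} ∪→ {A,G}; cost 1
[col 1] AOQ: children A:{A}, OQ:{A,G} ∩→ {A}; cost 0
[col 1] HM: children H:{C}, M:{G} ∪→ {C,G}; cost 1
[col 1] HIM: children HM:{C,G}, I:{C} ∩→ {C}; cost 0
[col 1] AHIMOQ: children AOQ:{A}, HIM:{C} ∪→ {A,C}; cost 1
[col 2] OQ: children O:{C}, Q:{G} ∪→ {C,G}; cost 1
[col 2] AOQ: children A:{C}, OQ:{C,G} ∩→ {C}; cost 0
[col 2] HM: children H:{C}, M:{A} ∪→ {A,C}; cost 1
[col 2] HIM: children HM:{A,C}, I:{A} ∩→ {A}; cost 0
[col 2] AHIMOQ: children AOQ:{C}, HIM:{A} ∪→ {A,C}; cost 1
[col 3] OQ: children O:{G}, Q:{T} ∪→ {G,T}; cost 1
[col 3] AOQ: children A:{G}, OQ:{G,T} ∩→ {G}; cost 0
[col 3] HM: children H:{G}, M:{G} ∩→ {G}; cost 0
[col 3] HIM: children HM:{G}, I:{G} ∩→ {G}; cost 0
[col 3] AHIMOQ: children AOQ:{G}, HIM:{G} ∩→ {G}; cost 0
per-site changes: [3, 3, 3, 1]; total = 10

G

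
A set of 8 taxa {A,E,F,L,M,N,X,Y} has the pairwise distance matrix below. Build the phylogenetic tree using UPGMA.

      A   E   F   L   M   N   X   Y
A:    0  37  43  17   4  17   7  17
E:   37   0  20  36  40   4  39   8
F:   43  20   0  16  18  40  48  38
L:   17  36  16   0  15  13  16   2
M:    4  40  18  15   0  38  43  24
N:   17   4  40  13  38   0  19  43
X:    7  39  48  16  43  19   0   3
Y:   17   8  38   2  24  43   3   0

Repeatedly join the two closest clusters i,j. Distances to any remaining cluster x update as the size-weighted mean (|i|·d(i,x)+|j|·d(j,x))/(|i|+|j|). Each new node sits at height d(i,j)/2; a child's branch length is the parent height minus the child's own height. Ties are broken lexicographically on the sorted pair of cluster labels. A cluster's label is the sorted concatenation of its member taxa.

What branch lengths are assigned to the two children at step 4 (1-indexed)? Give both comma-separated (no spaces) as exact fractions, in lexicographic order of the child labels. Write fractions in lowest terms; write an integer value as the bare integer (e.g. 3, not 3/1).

1. join L+Y (d=2) ⇒ LY; edges |L|=1, |Y|=1
  updated: d(A,LY)=17, d(E,LY)=22, d(F,LY)=27, d(LY,M)=39/2, d(LY,N)=28, d(LY,X)=19/2
2. join A+M (d=4) ⇒ AM; edges |A|=2, |M|=2
  updated: d(AM,E)=77/2, d(AM,F)=61/2, d(AM,LY)=73/4, d(AM,N)=55/2, d(AM,X)=25
3. join E+N (d=4) ⇒ EN; edges |E|=2, |N|=2
  updated: d(AM,EN)=33, d(EN,F)=30, d(EN,LY)=25, d(EN,X)=29
4. join LY+X (d=19/2) ⇒ LXY; edges |LY|=15/4, |X|=19/4
  updated: d(AM,LXY)=41/2, d(EN,LXY)=79/3, d(F,LXY)=34
5. join AM+LXY (d=41/2) ⇒ ALMXY; edges |AM|=33/4, |LXY|=11/2
  updated: d(ALMXY,EN)=29, d(ALMXY,F)=163/5
6. join ALMXY+EN (d=29) ⇒ AELMNXY; edges |ALMXY|=17/4, |EN|=25/2
  updated: d(AELMNXY,F)=223/7
7. join AELMNXY+F (d=223/7) ⇒ AEFLMNXY; edges |AELMNXY|=10/7, |F|=223/14
final tree: ((((A:2,M:2):33/4,((L:1,Y:1):15/4,X:19/4):11/2):17/4,(E:2,N:2):25/2):10/7,F:223/14)
total length: 929/14

15/4,19/4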